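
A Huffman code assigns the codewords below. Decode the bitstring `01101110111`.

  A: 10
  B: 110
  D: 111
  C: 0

Read left to right; each codeword is recognised as soon as it completes (prefix code):
  0→C | 110→B | 111→D | 0→C | 111→D
Decoded message: CBDCD

CBDCD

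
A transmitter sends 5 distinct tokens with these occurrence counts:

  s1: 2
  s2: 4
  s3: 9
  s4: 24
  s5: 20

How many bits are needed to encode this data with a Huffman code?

Greedily combine the two least-frequent nodes:
merge s1(2) and s2(4): 6
merge 6 and s3(9): 15
merge 15 and s5(20): 35
merge s4(24) and 35: 59
Total encoded bits = sum of merged weights = 6 + 15 + 35 + 59 = 115.

115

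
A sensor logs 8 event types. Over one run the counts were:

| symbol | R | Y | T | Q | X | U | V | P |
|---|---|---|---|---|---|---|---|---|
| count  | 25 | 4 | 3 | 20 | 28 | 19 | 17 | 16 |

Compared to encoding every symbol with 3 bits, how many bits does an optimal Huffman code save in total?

23

Fixed-length: 3 bits × 132 symbols = 396 bits.
Huffman merges:
combine T(3), Y(4) → 7
combine 7, P(16) → 23
combine V(17), U(19) → 36
combine Q(20), 23 → 43
combine R(25), X(28) → 53
combine 36, 43 → 79
combine 53, 79 → 132
Huffman total = 7 + 23 + 36 + 43 + 53 + 79 + 132 = 373 bits.
Saving = 396 − 373 = 23 bits.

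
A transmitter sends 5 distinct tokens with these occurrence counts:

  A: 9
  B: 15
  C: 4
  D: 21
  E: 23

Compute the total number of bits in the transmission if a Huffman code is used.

Greedily combine the two least-frequent nodes:
C(4) + A(9) → 13
13 + B(15) → 28
D(21) + E(23) → 44
28 + 44 → 72
Each symbol's bit-cost is frequency × depth; summing gives 157 bits (equivalently 13 + 28 + 44 + 72).

157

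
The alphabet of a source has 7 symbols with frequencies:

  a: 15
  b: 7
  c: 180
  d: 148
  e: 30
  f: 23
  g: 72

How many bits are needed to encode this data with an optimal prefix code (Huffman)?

1059

Greedily combine the two least-frequent nodes:
b(7) + a(15) → 22
22 + f(23) → 45
e(30) + 45 → 75
g(72) + 75 → 147
147 + d(148) → 295
c(180) + 295 → 475
The encoded length is the sum of every internal node's weight: 22 + 45 + 75 + 147 + 295 + 475 = 1059 bits.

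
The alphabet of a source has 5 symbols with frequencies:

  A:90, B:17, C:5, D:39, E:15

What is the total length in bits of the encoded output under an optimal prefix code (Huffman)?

299

Merge the two smallest weights repeatedly:
C(5) + E(15) → 20
B(17) + 20 → 37
37 + D(39) → 76
76 + A(90) → 166
The encoded length is the sum of every internal node's weight: 20 + 37 + 76 + 166 = 299 bits.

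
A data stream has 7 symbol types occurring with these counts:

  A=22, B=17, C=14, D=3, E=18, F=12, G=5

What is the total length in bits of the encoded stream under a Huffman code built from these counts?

Greedily combine the two least-frequent nodes:
merge D(3) and G(5): 8
merge 8 and F(12): 20
merge C(14) and B(17): 31
merge E(18) and 20: 38
merge A(22) and 31: 53
merge 38 and 53: 91
Total encoded bits = sum of merged weights = 8 + 20 + 31 + 38 + 53 + 91 = 241.

241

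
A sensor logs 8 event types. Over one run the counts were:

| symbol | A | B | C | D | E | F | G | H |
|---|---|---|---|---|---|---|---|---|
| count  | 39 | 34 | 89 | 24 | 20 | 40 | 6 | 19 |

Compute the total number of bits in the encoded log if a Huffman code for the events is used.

749

Merge the two smallest weights repeatedly:
G(6) + H(19) → 25
E(20) + D(24) → 44
25 + B(34) → 59
A(39) + F(40) → 79
44 + 59 → 103
79 + C(89) → 168
103 + 168 → 271
The encoded length is the sum of every internal node's weight: 25 + 44 + 59 + 79 + 103 + 168 + 271 = 749 bits.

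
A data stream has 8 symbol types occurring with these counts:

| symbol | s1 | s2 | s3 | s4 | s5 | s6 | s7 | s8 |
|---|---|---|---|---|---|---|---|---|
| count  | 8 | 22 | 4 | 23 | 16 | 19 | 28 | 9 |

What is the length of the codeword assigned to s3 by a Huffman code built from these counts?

5

Build the tree from the bottom:
s3(4) + s1(8) → 12
s8(9) + 12 → 21
s5(16) + s6(19) → 35
21 + s2(22) → 43
s4(23) + s7(28) → 51
35 + 43 → 78
51 + 78 → 129
s3's leaf is at depth 5, giving a 5-bit codeword.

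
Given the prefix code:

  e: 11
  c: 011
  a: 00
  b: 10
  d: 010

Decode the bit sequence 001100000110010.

aeaacab

Read left to right; each codeword is recognised as soon as it completes (prefix code):
  00→a | 11→e | 00→a | 00→a | 011→c | 00→a | 10→b
Decoded message: aeaacab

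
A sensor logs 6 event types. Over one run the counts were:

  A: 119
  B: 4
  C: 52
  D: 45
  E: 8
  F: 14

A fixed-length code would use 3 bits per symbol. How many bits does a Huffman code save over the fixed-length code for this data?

Fixed-length: 3 bits × 242 symbols = 726 bits.
Huffman merges:
combine B(4), E(8) → 12
combine 12, F(14) → 26
combine 26, D(45) → 71
combine C(52), 71 → 123
combine A(119), 123 → 242
Huffman total = 12 + 26 + 71 + 123 + 242 = 474 bits.
Saving = 726 − 474 = 252 bits.

252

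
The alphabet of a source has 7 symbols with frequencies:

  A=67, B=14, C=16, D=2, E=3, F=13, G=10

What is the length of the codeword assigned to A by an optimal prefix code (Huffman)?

1

Huffman merges, smallest pair first:
combine D(2), E(3) → 5
combine 5, G(10) → 15
combine F(13), B(14) → 27
combine 15, C(16) → 31
combine 27, 31 → 58
combine 58, A(67) → 125
A sits one level below the root: a 1-bit codeword.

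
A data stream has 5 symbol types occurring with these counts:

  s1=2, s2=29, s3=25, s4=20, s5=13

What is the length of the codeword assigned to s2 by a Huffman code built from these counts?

2

Repeatedly merge the two smallest:
merge s1(2) and s5(13): 15
merge 15 and s4(20): 35
merge s3(25) and s2(29): 54
merge 35 and 54: 89
s2 sits 2 levels below the root, so its codeword is 2 bits.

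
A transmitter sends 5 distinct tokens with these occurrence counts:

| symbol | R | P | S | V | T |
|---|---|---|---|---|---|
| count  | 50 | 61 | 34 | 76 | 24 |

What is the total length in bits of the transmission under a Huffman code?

548

Greedily combine the two least-frequent nodes:
merge T(24) and S(34): 58
merge R(50) and 58: 108
merge P(61) and V(76): 137
merge 108 and 137: 245
Total encoded bits = sum of merged weights = 58 + 108 + 137 + 245 = 548.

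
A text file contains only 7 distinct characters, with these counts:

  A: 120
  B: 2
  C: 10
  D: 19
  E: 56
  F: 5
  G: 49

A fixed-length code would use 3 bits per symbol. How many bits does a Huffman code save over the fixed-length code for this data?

236

Fixed-length: 3 bits × 261 symbols = 783 bits.
Huffman merges:
merge B(2) and F(5): 7
merge 7 and C(10): 17
merge 17 and D(19): 36
merge 36 and G(49): 85
merge E(56) and 85: 141
merge A(120) and 141: 261
Huffman total = 7 + 17 + 36 + 85 + 141 + 261 = 547 bits.
Saving = 783 − 547 = 236 bits.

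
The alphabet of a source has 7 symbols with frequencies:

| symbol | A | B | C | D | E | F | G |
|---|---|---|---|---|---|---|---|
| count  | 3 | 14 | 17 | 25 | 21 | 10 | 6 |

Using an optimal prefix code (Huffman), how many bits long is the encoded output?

251

Build the Huffman tree bottom-up:
merge A(3) and G(6): 9
merge 9 and F(10): 19
merge B(14) and C(17): 31
merge 19 and E(21): 40
merge D(25) and 31: 56
merge 40 and 56: 96
Total encoded bits = sum of merged weights = 9 + 19 + 31 + 40 + 56 + 96 = 251.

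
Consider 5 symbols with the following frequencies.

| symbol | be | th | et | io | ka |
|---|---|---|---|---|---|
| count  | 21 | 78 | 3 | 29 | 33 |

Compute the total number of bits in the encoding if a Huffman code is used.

327

Build the Huffman tree bottom-up:
merge et(3) and be(21): 24
merge 24 and io(29): 53
merge ka(33) and 53: 86
merge th(78) and 86: 164
Total encoded bits = sum of merged weights = 24 + 53 + 86 + 164 = 327.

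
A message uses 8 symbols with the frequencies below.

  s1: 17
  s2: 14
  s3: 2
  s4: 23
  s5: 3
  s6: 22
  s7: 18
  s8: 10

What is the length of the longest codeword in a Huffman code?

Merge the two lowest-weight nodes at each step:
combine s3(2), s5(3) → 5
combine 5, s8(10) → 15
combine s2(14), 15 → 29
combine s1(17), s7(18) → 35
combine s6(22), s4(23) → 45
combine 29, 35 → 64
combine 45, 64 → 109
The rarest symbols sit at the bottom; the longest codeword is 5 bits.

5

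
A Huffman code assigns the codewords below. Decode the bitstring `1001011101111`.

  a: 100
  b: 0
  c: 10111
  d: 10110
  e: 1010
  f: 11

acbff

Read left to right; each codeword is recognised as soon as it completes (prefix code):
  100→a | 10111→c | 0→b | 11→f | 11→f
Decoded message: acbff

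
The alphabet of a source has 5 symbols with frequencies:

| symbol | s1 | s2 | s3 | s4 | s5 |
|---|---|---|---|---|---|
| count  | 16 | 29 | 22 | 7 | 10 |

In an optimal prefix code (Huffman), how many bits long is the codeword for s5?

3

Repeatedly merge the two smallest:
combine s4(7), s5(10) → 17
combine s1(16), 17 → 33
combine s3(22), s2(29) → 51
combine 33, 51 → 84
s5's leaf is at depth 3, giving a 3-bit codeword.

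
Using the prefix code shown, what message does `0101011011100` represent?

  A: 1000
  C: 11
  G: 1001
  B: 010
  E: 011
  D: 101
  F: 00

Read left to right; each codeword is recognised as soon as it completes (prefix code):
  010→B | 101→D | 101→D | 11→C | 00→F
Decoded message: BDDCF

BDDCF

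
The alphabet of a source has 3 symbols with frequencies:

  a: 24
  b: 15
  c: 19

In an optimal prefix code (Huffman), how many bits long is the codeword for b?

Huffman merges, smallest pair first:
combine b(15), c(19) → 34
combine a(24), 34 → 58
b sits 2 levels below the root, so its codeword is 2 bits.

2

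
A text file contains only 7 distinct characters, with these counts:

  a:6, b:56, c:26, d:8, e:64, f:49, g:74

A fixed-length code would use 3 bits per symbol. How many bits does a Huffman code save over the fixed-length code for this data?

140

Fixed-length: 3 bits × 283 symbols = 849 bits.
Huffman merges:
combine a(6), d(8) → 14
combine 14, c(26) → 40
combine 40, f(49) → 89
combine b(56), e(64) → 120
combine g(74), 89 → 163
combine 120, 163 → 283
Huffman total = 14 + 40 + 89 + 120 + 163 + 283 = 709 bits.
Saving = 849 − 709 = 140 bits.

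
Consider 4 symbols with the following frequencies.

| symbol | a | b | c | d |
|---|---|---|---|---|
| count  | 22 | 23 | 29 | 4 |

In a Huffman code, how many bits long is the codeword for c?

Repeatedly merge the two smallest:
d(4) + a(22) → 26
b(23) + 26 → 49
c(29) + 49 → 78
c sits one level below the root: a 1-bit codeword.

1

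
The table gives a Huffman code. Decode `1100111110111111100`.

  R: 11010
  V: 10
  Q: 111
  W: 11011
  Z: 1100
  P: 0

ZQWQZ

Read left to right; each codeword is recognised as soon as it completes (prefix code):
  1100→Z | 111→Q | 11011→W | 111→Q | 1100→Z
Decoded message: ZQWQZ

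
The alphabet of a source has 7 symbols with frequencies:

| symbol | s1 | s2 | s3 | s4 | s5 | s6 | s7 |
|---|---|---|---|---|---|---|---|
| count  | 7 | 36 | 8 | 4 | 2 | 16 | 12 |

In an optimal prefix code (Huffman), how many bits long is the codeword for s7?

Repeatedly merge the two smallest:
s5(2) + s4(4) → 6
6 + s1(7) → 13
s3(8) + s7(12) → 20
13 + s6(16) → 29
20 + 29 → 49
s2(36) + 49 → 85
The subtree containing s7 is merged 3 times, so code length = 3.

3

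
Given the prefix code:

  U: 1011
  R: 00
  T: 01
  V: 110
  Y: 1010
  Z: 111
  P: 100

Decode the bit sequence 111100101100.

Read left to right; each codeword is recognised as soon as it completes (prefix code):
  111→Z | 100→P | 1011→U | 00→R
Decoded message: ZPUR

ZPUR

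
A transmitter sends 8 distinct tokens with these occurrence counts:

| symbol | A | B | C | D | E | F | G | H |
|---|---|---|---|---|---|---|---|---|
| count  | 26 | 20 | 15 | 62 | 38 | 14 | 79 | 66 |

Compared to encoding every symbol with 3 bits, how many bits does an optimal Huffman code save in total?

70

Fixed-length: 3 bits × 320 symbols = 960 bits.
Huffman merges:
combine F(14), C(15) → 29
combine B(20), A(26) → 46
combine 29, E(38) → 67
combine 46, D(62) → 108
combine H(66), 67 → 133
combine G(79), 108 → 187
combine 133, 187 → 320
Huffman total = 29 + 46 + 67 + 108 + 133 + 187 + 320 = 890 bits.
Saving = 960 − 890 = 70 bits.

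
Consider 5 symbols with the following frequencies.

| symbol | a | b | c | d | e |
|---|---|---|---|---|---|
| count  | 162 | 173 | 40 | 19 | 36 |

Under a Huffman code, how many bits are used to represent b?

Huffman merges, smallest pair first:
combine d(19), e(36) → 55
combine c(40), 55 → 95
combine 95, a(162) → 257
combine b(173), 257 → 430
b is a child of the root — depth 1, so its codeword is a single bit.

1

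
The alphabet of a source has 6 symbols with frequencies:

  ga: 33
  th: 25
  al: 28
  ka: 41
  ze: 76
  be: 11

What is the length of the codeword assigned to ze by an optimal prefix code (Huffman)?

Repeatedly merge the two smallest:
combine be(11), th(25) → 36
combine al(28), ga(33) → 61
combine 36, ka(41) → 77
combine 61, ze(76) → 137
combine 77, 137 → 214
ze's leaf is at depth 2, giving a 2-bit codeword.

2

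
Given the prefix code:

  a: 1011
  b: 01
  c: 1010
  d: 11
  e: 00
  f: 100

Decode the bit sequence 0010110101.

eabb

Read left to right; each codeword is recognised as soon as it completes (prefix code):
  00→e | 1011→a | 01→b | 01→b
Decoded message: eabb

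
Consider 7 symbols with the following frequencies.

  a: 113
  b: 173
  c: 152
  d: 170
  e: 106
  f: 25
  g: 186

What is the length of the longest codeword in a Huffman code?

4

Merge the two lowest-weight nodes at each step:
f(25) + e(106) → 131
a(113) + 131 → 244
c(152) + d(170) → 322
b(173) + g(186) → 359
244 + 322 → 566
359 + 566 → 925
The first pair merged (f, e) ends up deepest, at depth 4.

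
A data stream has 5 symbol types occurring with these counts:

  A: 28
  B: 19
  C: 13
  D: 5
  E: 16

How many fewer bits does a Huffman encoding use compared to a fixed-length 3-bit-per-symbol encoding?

Fixed-length: 3 bits × 81 symbols = 243 bits.
Huffman merges:
merge D(5) and C(13): 18
merge E(16) and 18: 34
merge B(19) and A(28): 47
merge 34 and 47: 81
Huffman total = 18 + 34 + 47 + 81 = 180 bits.
Saving = 243 − 180 = 63 bits.

63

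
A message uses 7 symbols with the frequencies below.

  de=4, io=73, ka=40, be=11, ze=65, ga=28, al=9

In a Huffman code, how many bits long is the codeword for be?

Repeatedly merge the two smallest:
combine de(4), al(9) → 13
combine be(11), 13 → 24
combine 24, ga(28) → 52
combine ka(40), 52 → 92
combine ze(65), io(73) → 138
combine 92, 138 → 230
be sits 4 levels below the root, so its codeword is 4 bits.

4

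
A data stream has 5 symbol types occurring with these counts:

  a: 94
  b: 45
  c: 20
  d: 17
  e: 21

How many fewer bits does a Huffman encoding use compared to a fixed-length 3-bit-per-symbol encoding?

Fixed-length: 3 bits × 197 symbols = 591 bits.
Huffman merges:
d(17) + c(20) → 37
e(21) + 37 → 58
b(45) + 58 → 103
a(94) + 103 → 197
Huffman total = 37 + 58 + 103 + 197 = 395 bits.
Saving = 591 − 395 = 196 bits.

196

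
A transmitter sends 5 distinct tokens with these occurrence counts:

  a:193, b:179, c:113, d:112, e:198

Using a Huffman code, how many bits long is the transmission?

1815

Merge the two smallest weights repeatedly:
combine d(112), c(113) → 225
combine b(179), a(193) → 372
combine e(198), 225 → 423
combine 372, 423 → 795
The encoded length is the sum of every internal node's weight: 225 + 372 + 423 + 795 = 1815 bits.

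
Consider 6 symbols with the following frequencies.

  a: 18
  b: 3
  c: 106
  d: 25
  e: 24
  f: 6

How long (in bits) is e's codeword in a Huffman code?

Build the tree from the bottom:
merge b(3) and f(6): 9
merge 9 and a(18): 27
merge e(24) and d(25): 49
merge 27 and 49: 76
merge 76 and c(106): 182
e sits 3 levels below the root, so its codeword is 3 bits.

3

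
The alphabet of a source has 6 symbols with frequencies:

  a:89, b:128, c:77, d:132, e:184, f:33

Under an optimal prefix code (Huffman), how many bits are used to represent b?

Build the tree from the bottom:
combine f(33), c(77) → 110
combine a(89), 110 → 199
combine b(128), d(132) → 260
combine e(184), 199 → 383
combine 260, 383 → 643
b sits 2 levels below the root, so its codeword is 2 bits.

2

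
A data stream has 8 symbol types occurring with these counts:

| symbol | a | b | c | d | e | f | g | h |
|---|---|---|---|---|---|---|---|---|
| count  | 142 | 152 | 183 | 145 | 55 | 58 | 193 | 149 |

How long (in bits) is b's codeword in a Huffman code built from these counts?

3

Huffman merges, smallest pair first:
merge e(55) and f(58): 113
merge 113 and a(142): 255
merge d(145) and h(149): 294
merge b(152) and c(183): 335
merge g(193) and 255: 448
merge 294 and 335: 629
merge 448 and 629: 1077
b sits 3 levels below the root, so its codeword is 3 bits.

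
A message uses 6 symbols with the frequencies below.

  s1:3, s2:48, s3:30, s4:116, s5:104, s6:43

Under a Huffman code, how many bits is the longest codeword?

4

Merge the two lowest-weight nodes at each step:
s1(3) + s3(30) → 33
33 + s6(43) → 76
s2(48) + 76 → 124
s5(104) + s4(116) → 220
124 + 220 → 344
Maximum depth reached is 4.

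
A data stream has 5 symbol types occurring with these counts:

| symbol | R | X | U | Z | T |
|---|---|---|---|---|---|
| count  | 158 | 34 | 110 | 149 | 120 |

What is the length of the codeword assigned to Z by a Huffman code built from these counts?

2

Repeatedly merge the two smallest:
combine X(34), U(110) → 144
combine T(120), 144 → 264
combine Z(149), R(158) → 307
combine 264, 307 → 571
Z's leaf is at depth 2, giving a 2-bit codeword.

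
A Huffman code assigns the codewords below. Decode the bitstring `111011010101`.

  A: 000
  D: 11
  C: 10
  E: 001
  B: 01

Read left to right; each codeword is recognised as soon as it completes (prefix code):
  11→D | 10→C | 11→D | 01→B | 01→B | 01→B
Decoded message: DCDBBB

DCDBBB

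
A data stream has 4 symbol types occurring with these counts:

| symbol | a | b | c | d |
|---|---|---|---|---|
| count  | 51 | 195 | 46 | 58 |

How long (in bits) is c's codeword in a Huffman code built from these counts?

Repeatedly merge the two smallest:
merge c(46) and a(51): 97
merge d(58) and 97: 155
merge 155 and b(195): 350
The subtree containing c is merged 3 times, so code length = 3.

3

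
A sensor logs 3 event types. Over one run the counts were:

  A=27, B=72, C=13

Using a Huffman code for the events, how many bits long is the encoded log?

Merge the two smallest weights repeatedly:
C(13) + A(27) → 40
40 + B(72) → 112
The encoded length is the sum of every internal node's weight: 40 + 112 = 152 bits.

152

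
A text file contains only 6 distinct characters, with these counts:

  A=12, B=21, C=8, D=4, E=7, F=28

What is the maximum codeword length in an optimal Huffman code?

Merge the two lowest-weight nodes at each step:
D(4) + E(7) → 11
C(8) + 11 → 19
A(12) + 19 → 31
B(21) + F(28) → 49
31 + 49 → 80
Maximum depth reached is 4.

4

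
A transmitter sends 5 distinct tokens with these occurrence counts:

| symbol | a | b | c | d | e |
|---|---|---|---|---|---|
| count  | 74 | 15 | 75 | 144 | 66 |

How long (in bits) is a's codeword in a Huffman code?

2

Huffman merges, smallest pair first:
b(15) + e(66) → 81
a(74) + c(75) → 149
81 + d(144) → 225
149 + 225 → 374
a's leaf is at depth 2, giving a 2-bit codeword.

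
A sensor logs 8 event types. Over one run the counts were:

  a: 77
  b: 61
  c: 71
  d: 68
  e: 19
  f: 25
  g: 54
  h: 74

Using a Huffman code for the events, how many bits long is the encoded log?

Greedily combine the two least-frequent nodes:
e(19) + f(25) → 44
44 + g(54) → 98
b(61) + d(68) → 129
c(71) + h(74) → 145
a(77) + 98 → 175
129 + 145 → 274
175 + 274 → 449
Each symbol's bit-cost is frequency × depth; summing gives 1314 bits (equivalently 44 + 98 + 129 + 145 + 175 + 274 + 449).

1314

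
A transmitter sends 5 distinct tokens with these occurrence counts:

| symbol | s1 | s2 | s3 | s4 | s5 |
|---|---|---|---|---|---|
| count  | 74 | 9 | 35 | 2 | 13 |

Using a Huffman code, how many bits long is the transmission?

Build the Huffman tree bottom-up:
s4(2) + s2(9) → 11
11 + s5(13) → 24
24 + s3(35) → 59
59 + s1(74) → 133
Each symbol's bit-cost is frequency × depth; summing gives 227 bits (equivalently 11 + 24 + 59 + 133).

227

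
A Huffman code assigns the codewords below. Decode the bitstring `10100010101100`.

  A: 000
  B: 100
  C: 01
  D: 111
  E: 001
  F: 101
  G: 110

FAFCB

Read left to right; each codeword is recognised as soon as it completes (prefix code):
  101→F | 000→A | 101→F | 01→C | 100→B
Decoded message: FAFCB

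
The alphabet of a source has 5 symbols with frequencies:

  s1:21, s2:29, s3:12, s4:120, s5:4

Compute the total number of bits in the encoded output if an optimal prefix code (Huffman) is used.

305

Greedily combine the two least-frequent nodes:
combine s5(4), s3(12) → 16
combine 16, s1(21) → 37
combine s2(29), 37 → 66
combine 66, s4(120) → 186
Each symbol's bit-cost is frequency × depth; summing gives 305 bits (equivalently 16 + 37 + 66 + 186).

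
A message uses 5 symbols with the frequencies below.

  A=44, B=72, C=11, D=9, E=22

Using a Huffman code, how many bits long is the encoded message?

Merge the two smallest weights repeatedly:
D(9) + C(11) → 20
20 + E(22) → 42
42 + A(44) → 86
B(72) + 86 → 158
The encoded length is the sum of every internal node's weight: 20 + 42 + 86 + 158 = 306 bits.

306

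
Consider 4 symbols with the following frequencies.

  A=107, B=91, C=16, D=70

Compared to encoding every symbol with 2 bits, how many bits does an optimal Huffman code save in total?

Fixed-length: 2 bits × 284 symbols = 568 bits.
Huffman merges:
combine C(16), D(70) → 86
combine 86, B(91) → 177
combine A(107), 177 → 284
Huffman total = 86 + 177 + 284 = 547 bits.
Saving = 568 − 547 = 21 bits.

21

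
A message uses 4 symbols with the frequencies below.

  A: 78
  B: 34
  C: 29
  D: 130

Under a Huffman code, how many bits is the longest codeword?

Merge the two lowest-weight nodes at each step:
combine C(29), B(34) → 63
combine 63, A(78) → 141
combine D(130), 141 → 271
Maximum depth reached is 3.

3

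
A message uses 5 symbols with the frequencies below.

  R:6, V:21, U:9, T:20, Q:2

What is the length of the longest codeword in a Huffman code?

Merge the two lowest-weight nodes at each step:
merge Q(2) and R(6): 8
merge 8 and U(9): 17
merge 17 and T(20): 37
merge V(21) and 37: 58
The rarest symbols sit at the bottom; the longest codeword is 4 bits.

4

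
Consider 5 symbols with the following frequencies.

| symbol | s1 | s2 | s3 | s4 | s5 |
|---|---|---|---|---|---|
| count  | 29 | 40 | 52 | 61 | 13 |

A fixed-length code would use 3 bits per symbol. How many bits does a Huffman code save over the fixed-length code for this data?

153

Fixed-length: 3 bits × 195 symbols = 585 bits.
Huffman merges:
s5(13) + s1(29) → 42
s2(40) + 42 → 82
s3(52) + s4(61) → 113
82 + 113 → 195
Huffman total = 42 + 82 + 113 + 195 = 432 bits.
Saving = 585 − 432 = 153 bits.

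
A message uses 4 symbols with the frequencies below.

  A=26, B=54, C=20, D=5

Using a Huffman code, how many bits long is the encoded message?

Greedily combine the two least-frequent nodes:
combine D(5), C(20) → 25
combine 25, A(26) → 51
combine 51, B(54) → 105
Total encoded bits = sum of merged weights = 25 + 51 + 105 = 181.

181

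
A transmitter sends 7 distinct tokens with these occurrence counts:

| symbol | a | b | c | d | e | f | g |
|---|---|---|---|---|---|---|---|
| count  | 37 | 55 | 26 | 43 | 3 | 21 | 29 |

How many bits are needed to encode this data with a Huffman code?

Build the Huffman tree bottom-up:
merge e(3) and f(21): 24
merge 24 and c(26): 50
merge g(29) and a(37): 66
merge d(43) and 50: 93
merge b(55) and 66: 121
merge 93 and 121: 214
Total encoded bits = sum of merged weights = 24 + 50 + 66 + 93 + 121 + 214 = 568.

568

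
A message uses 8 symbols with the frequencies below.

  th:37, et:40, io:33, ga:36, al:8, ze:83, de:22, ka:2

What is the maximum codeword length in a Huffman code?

Merge the two lowest-weight nodes at each step:
merge ka(2) and al(8): 10
merge 10 and de(22): 32
merge 32 and io(33): 65
merge ga(36) and th(37): 73
merge et(40) and 65: 105
merge 73 and ze(83): 156
merge 105 and 156: 261
The first pair merged (ka, al) ends up deepest, at depth 5.

5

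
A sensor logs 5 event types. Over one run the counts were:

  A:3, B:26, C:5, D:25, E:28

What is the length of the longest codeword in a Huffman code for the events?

3

Merge the two lowest-weight nodes at each step:
merge A(3) and C(5): 8
merge 8 and D(25): 33
merge B(26) and E(28): 54
merge 33 and 54: 87
The rarest symbols sit at the bottom; the longest codeword is 3 bits.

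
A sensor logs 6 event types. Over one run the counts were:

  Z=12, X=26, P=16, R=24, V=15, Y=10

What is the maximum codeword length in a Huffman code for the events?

Merge the two lowest-weight nodes at each step:
merge Y(10) and Z(12): 22
merge V(15) and P(16): 31
merge 22 and R(24): 46
merge X(26) and 31: 57
merge 46 and 57: 103
The first pair merged (Y, Z) ends up deepest, at depth 3.

3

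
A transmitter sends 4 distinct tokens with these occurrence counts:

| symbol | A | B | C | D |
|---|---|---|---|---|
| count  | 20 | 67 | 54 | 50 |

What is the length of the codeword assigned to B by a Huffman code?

2

Build the tree from the bottom:
A(20) + D(50) → 70
C(54) + B(67) → 121
70 + 121 → 191
B's leaf is at depth 2, giving a 2-bit codeword.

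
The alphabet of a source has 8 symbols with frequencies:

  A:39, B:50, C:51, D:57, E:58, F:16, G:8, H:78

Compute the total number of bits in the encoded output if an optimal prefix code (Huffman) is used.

Merge the two smallest weights repeatedly:
merge G(8) and F(16): 24
merge 24 and A(39): 63
merge B(50) and C(51): 101
merge D(57) and E(58): 115
merge 63 and H(78): 141
merge 101 and 115: 216
merge 141 and 216: 357
Each symbol's bit-cost is frequency × depth; summing gives 1017 bits (equivalently 24 + 63 + 101 + 115 + 141 + 216 + 357).

1017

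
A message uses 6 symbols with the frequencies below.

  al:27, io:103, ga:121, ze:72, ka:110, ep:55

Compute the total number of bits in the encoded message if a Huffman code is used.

Merge the two smallest weights repeatedly:
al(27) + ep(55) → 82
ze(72) + 82 → 154
io(103) + ka(110) → 213
ga(121) + 154 → 275
213 + 275 → 488
The encoded length is the sum of every internal node's weight: 82 + 154 + 213 + 275 + 488 = 1212 bits.

1212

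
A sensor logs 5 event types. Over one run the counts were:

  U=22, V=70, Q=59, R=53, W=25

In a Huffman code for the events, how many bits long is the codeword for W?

Build the tree from the bottom:
combine U(22), W(25) → 47
combine 47, R(53) → 100
combine Q(59), V(70) → 129
combine 100, 129 → 229
W's leaf is at depth 3, giving a 3-bit codeword.

3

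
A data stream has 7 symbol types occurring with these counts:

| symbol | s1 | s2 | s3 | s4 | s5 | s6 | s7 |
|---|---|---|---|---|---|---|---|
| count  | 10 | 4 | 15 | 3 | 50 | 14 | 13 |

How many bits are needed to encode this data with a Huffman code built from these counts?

Build the Huffman tree bottom-up:
s4(3) + s2(4) → 7
7 + s1(10) → 17
s7(13) + s6(14) → 27
s3(15) + 17 → 32
27 + 32 → 59
s5(50) + 59 → 109
Total encoded bits = sum of merged weights = 7 + 17 + 27 + 32 + 59 + 109 = 251.

251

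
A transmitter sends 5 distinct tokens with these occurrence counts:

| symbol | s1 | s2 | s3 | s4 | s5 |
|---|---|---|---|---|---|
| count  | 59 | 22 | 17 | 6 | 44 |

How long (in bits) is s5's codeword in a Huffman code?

Repeatedly merge the two smallest:
s4(6) + s3(17) → 23
s2(22) + 23 → 45
s5(44) + 45 → 89
s1(59) + 89 → 148
The subtree containing s5 is merged 2 times, so code length = 2.

2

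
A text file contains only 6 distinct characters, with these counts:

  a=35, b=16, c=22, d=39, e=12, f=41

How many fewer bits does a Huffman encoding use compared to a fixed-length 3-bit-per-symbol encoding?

87

Fixed-length: 3 bits × 165 symbols = 495 bits.
Huffman merges:
combine e(12), b(16) → 28
combine c(22), 28 → 50
combine a(35), d(39) → 74
combine f(41), 50 → 91
combine 74, 91 → 165
Huffman total = 28 + 50 + 74 + 91 + 165 = 408 bits.
Saving = 495 − 408 = 87 bits.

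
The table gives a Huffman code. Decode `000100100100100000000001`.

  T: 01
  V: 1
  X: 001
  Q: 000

QVXXXQQQT

Read left to right; each codeword is recognised as soon as it completes (prefix code):
  000→Q | 1→V | 001→X | 001→X | 001→X | 000→Q | 000→Q | 000→Q | 01→T
Decoded message: QVXXXQQQT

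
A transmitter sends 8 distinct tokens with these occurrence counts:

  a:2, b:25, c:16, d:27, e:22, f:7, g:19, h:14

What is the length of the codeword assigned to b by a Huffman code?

Repeatedly merge the two smallest:
combine a(2), f(7) → 9
combine 9, h(14) → 23
combine c(16), g(19) → 35
combine e(22), 23 → 45
combine b(25), d(27) → 52
combine 35, 45 → 80
combine 52, 80 → 132
b's leaf is at depth 2, giving a 2-bit codeword.

2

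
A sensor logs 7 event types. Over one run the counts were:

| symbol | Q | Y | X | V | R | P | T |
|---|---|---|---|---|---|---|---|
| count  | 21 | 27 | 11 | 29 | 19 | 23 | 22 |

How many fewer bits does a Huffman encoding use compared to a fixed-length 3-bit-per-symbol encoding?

Fixed-length: 3 bits × 152 symbols = 456 bits.
Huffman merges:
X(11) + R(19) → 30
Q(21) + T(22) → 43
P(23) + Y(27) → 50
V(29) + 30 → 59
43 + 50 → 93
59 + 93 → 152
Huffman total = 30 + 43 + 50 + 59 + 93 + 152 = 427 bits.
Saving = 456 − 427 = 29 bits.

29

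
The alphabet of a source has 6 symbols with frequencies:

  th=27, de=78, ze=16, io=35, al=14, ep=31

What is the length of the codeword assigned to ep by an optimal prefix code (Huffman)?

Repeatedly merge the two smallest:
merge al(14) and ze(16): 30
merge th(27) and 30: 57
merge ep(31) and io(35): 66
merge 57 and 66: 123
merge de(78) and 123: 201
The subtree containing ep is merged 3 times, so code length = 3.

3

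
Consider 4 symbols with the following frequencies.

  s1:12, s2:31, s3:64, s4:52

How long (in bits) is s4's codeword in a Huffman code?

Repeatedly merge the two smallest:
s1(12) + s2(31) → 43
43 + s4(52) → 95
s3(64) + 95 → 159
s4's leaf is at depth 2, giving a 2-bit codeword.

2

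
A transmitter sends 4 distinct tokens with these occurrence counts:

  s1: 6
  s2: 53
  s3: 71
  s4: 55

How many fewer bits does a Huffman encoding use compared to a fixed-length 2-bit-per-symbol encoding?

12

Fixed-length: 2 bits × 185 symbols = 370 bits.
Huffman merges:
merge s1(6) and s2(53): 59
merge s4(55) and 59: 114
merge s3(71) and 114: 185
Huffman total = 59 + 114 + 185 = 358 bits.
Saving = 370 − 358 = 12 bits.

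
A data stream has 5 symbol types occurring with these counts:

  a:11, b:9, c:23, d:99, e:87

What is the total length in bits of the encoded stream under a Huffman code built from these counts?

Merge the two smallest weights repeatedly:
b(9) + a(11) → 20
20 + c(23) → 43
43 + e(87) → 130
d(99) + 130 → 229
Total encoded bits = sum of merged weights = 20 + 43 + 130 + 229 = 422.

422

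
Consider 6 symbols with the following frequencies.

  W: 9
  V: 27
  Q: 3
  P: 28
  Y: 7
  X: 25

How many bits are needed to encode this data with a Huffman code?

227

Merge the two smallest weights repeatedly:
combine Q(3), Y(7) → 10
combine W(9), 10 → 19
combine 19, X(25) → 44
combine V(27), P(28) → 55
combine 44, 55 → 99
The encoded length is the sum of every internal node's weight: 10 + 19 + 44 + 55 + 99 = 227 bits.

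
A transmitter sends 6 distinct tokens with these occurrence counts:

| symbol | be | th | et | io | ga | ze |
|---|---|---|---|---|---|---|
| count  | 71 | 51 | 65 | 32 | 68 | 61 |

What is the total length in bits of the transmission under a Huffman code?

Build the Huffman tree bottom-up:
io(32) + th(51) → 83
ze(61) + et(65) → 126
ga(68) + be(71) → 139
83 + 126 → 209
139 + 209 → 348
The encoded length is the sum of every internal node's weight: 83 + 126 + 139 + 209 + 348 = 905 bits.

905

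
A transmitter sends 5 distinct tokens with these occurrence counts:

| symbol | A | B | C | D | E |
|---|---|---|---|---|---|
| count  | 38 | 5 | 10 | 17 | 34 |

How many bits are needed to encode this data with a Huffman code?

Merge the two smallest weights repeatedly:
merge B(5) and C(10): 15
merge 15 and D(17): 32
merge 32 and E(34): 66
merge A(38) and 66: 104
Total encoded bits = sum of merged weights = 15 + 32 + 66 + 104 = 217.

217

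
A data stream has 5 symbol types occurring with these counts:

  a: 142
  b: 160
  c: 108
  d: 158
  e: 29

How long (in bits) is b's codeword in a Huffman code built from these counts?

Huffman merges, smallest pair first:
e(29) + c(108) → 137
137 + a(142) → 279
d(158) + b(160) → 318
279 + 318 → 597
b's leaf is at depth 2, giving a 2-bit codeword.

2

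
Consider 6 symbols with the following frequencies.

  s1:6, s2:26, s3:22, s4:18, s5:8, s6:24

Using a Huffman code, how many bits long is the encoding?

254

Build the Huffman tree bottom-up:
merge s1(6) and s5(8): 14
merge 14 and s4(18): 32
merge s3(22) and s6(24): 46
merge s2(26) and 32: 58
merge 46 and 58: 104
The encoded length is the sum of every internal node's weight: 14 + 32 + 46 + 58 + 104 = 254 bits.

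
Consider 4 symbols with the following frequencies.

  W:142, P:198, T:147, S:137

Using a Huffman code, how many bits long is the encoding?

Merge the two smallest weights repeatedly:
S(137) + W(142) → 279
T(147) + P(198) → 345
279 + 345 → 624
Each symbol's bit-cost is frequency × depth; summing gives 1248 bits (equivalently 279 + 345 + 624).

1248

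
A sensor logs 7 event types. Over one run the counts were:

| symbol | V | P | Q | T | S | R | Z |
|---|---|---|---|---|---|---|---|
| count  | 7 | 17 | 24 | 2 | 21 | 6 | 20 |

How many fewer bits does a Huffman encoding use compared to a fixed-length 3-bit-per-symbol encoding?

Fixed-length: 3 bits × 97 symbols = 291 bits.
Huffman merges:
combine T(2), R(6) → 8
combine V(7), 8 → 15
combine 15, P(17) → 32
combine Z(20), S(21) → 41
combine Q(24), 32 → 56
combine 41, 56 → 97
Huffman total = 8 + 15 + 32 + 41 + 56 + 97 = 249 bits.
Saving = 291 − 249 = 42 bits.

42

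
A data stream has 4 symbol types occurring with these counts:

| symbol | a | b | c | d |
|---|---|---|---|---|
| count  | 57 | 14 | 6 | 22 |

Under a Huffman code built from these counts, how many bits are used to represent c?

3

Repeatedly merge the two smallest:
combine c(6), b(14) → 20
combine 20, d(22) → 42
combine 42, a(57) → 99
c's leaf is at depth 3, giving a 3-bit codeword.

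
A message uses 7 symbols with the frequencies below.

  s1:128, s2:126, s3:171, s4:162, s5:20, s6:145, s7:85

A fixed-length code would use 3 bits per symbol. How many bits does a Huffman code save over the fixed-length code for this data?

Fixed-length: 3 bits × 837 symbols = 2511 bits.
Huffman merges:
s5(20) + s7(85) → 105
105 + s2(126) → 231
s1(128) + s6(145) → 273
s4(162) + s3(171) → 333
231 + 273 → 504
333 + 504 → 837
Huffman total = 105 + 231 + 273 + 333 + 504 + 837 = 2283 bits.
Saving = 2511 − 2283 = 228 bits.

228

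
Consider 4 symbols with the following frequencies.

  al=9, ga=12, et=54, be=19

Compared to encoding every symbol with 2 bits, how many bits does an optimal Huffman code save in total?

33

Fixed-length: 2 bits × 94 symbols = 188 bits.
Huffman merges:
merge al(9) and ga(12): 21
merge be(19) and 21: 40
merge 40 and et(54): 94
Huffman total = 21 + 40 + 94 = 155 bits.
Saving = 188 − 155 = 33 bits.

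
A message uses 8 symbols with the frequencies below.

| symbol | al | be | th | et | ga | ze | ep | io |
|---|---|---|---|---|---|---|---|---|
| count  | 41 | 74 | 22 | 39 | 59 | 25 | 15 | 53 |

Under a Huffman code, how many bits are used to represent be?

2

Repeatedly merge the two smallest:
combine ep(15), th(22) → 37
combine ze(25), 37 → 62
combine et(39), al(41) → 80
combine io(53), ga(59) → 112
combine 62, be(74) → 136
combine 80, 112 → 192
combine 136, 192 → 328
be sits 2 levels below the root, so its codeword is 2 bits.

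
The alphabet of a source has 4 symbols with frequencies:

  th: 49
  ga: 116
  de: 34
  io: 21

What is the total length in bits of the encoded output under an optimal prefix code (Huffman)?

Merge the two smallest weights repeatedly:
combine io(21), de(34) → 55
combine th(49), 55 → 104
combine 104, ga(116) → 220
Total encoded bits = sum of merged weights = 55 + 104 + 220 = 379.

379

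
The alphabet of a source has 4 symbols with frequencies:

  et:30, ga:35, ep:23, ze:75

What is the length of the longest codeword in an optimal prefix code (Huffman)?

3

Merge the two lowest-weight nodes at each step:
combine ep(23), et(30) → 53
combine ga(35), 53 → 88
combine ze(75), 88 → 163
Maximum depth reached is 3.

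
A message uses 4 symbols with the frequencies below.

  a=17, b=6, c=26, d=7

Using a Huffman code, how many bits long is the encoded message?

Merge the two smallest weights repeatedly:
combine b(6), d(7) → 13
combine 13, a(17) → 30
combine c(26), 30 → 56
The encoded length is the sum of every internal node's weight: 13 + 30 + 56 = 99 bits.

99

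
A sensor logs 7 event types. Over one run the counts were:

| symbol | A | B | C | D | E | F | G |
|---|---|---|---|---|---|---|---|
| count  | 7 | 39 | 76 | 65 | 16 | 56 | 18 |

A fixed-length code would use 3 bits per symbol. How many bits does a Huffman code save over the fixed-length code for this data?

Fixed-length: 3 bits × 277 symbols = 831 bits.
Huffman merges:
A(7) + E(16) → 23
G(18) + 23 → 41
B(39) + 41 → 80
F(56) + D(65) → 121
C(76) + 80 → 156
121 + 156 → 277
Huffman total = 23 + 41 + 80 + 121 + 156 + 277 = 698 bits.
Saving = 831 − 698 = 133 bits.

133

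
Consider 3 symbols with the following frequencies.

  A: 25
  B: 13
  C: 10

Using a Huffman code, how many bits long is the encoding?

71

Greedily combine the two least-frequent nodes:
C(10) + B(13) → 23
23 + A(25) → 48
The encoded length is the sum of every internal node's weight: 23 + 48 = 71 bits.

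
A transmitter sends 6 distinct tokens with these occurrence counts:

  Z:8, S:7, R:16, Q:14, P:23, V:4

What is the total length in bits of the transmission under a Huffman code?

Build the Huffman tree bottom-up:
merge V(4) and S(7): 11
merge Z(8) and 11: 19
merge Q(14) and R(16): 30
merge 19 and P(23): 42
merge 30 and 42: 72
The encoded length is the sum of every internal node's weight: 11 + 19 + 30 + 42 + 72 = 174 bits.

174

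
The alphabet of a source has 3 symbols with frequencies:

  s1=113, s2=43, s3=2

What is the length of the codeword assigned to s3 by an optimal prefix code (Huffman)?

2

Build the tree from the bottom:
s3(2) + s2(43) → 45
45 + s1(113) → 158
s3 sits 2 levels below the root, so its codeword is 2 bits.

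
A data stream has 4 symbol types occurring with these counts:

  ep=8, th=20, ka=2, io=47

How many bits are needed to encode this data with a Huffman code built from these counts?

Build the Huffman tree bottom-up:
combine ka(2), ep(8) → 10
combine 10, th(20) → 30
combine 30, io(47) → 77
The encoded length is the sum of every internal node's weight: 10 + 30 + 77 = 117 bits.

117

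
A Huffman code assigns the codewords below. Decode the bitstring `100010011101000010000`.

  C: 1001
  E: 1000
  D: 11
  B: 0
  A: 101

Read left to right; each codeword is recognised as soon as it completes (prefix code):
  1000→E | 1001→C | 11→D | 0→B | 1000→E | 0→B | 1000→E | 0→B
Decoded message: ECDBEBEB

ECDBEBEB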